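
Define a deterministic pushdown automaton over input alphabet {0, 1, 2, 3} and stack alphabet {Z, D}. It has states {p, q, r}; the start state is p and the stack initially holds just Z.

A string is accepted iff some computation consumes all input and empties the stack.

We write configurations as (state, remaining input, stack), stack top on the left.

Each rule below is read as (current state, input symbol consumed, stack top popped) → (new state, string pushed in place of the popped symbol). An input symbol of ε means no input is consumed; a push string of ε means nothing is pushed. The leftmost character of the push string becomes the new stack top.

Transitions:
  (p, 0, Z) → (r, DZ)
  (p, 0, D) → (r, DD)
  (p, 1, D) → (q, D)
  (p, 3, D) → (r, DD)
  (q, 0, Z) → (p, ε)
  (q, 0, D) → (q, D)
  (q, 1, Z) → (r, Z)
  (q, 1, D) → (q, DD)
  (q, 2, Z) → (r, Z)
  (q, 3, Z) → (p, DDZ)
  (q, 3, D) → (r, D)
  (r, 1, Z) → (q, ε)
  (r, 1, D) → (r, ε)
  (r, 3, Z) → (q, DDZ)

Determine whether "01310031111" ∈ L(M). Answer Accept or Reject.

Accept

(p, 01310031111, Z)
  read 0, top Z: go to r, push DZ → (r, 1310031111, DZ)
  read 1, top D: go to r, push ε → (r, 310031111, Z)
  read 3, top Z: go to q, push DDZ → (q, 10031111, DDZ)
  read 1, top D: go to q, push DD → (q, 0031111, DDDZ)
  read 0, top D: go to q, push D → (q, 031111, DDDZ)
  read 0, top D: go to q, push D → (q, 31111, DDDZ)
  read 3, top D: go to r, push D → (r, 1111, DDDZ)
  read 1, top D: go to r, push ε → (r, 111, DDZ)
  read 1, top D: go to r, push ε → (r, 11, DZ)
  read 1, top D: go to r, push ε → (r, 1, Z)
  read 1, top Z: go to q, push ε → (q, ε, ε)
All input consumed and the stack is empty.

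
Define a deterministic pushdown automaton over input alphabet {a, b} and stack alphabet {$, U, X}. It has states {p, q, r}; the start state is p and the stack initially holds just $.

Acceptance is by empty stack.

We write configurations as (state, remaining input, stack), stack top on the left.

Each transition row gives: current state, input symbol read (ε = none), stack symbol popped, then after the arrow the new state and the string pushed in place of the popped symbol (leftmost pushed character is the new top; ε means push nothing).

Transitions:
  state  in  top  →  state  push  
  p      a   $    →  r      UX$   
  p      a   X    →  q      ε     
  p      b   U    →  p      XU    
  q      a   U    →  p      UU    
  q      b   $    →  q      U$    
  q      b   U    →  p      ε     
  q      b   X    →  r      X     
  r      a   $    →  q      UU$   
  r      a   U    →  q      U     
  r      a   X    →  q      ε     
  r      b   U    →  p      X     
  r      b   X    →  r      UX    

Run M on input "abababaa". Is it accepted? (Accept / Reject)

Reject

(p, abababaa, $)
  read a, top $: go to r, push UX$ → (r, bababaa, UX$)
  read b, top U: go to p, push X → (p, ababaa, XX$)
  read a, top X: go to q, push ε → (q, babaa, X$)
  read b, top X: go to r, push X → (r, abaa, X$)
  read a, top X: go to q, push ε → (q, baa, $)
  read b, top $: go to q, push U$ → (q, aa, U$)
  read a, top U: go to p, push UU → (p, a, UU$)
No transition applies at (p, a, UU$); input not fully consumed.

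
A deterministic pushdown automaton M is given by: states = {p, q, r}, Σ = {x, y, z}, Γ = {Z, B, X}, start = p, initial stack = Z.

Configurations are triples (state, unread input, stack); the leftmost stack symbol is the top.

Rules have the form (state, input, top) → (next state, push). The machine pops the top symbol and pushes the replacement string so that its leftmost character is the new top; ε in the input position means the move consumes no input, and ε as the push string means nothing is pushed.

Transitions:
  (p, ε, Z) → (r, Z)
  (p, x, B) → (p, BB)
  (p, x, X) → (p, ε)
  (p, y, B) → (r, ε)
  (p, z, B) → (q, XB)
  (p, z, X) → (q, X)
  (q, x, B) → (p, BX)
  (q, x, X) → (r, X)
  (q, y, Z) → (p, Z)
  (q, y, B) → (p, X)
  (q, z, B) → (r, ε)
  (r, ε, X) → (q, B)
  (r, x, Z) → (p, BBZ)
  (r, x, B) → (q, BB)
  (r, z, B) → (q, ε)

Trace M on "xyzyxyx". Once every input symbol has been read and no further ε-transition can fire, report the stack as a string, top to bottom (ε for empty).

(p, xyzyxyx, Z) ⊢ (r, xyzyxyx, Z) ⊢ (p, yzyxyx, BBZ) ⊢ (r, zyxyx, BZ) ⊢ (q, yxyx, Z) ⊢ (p, xyx, Z) ⊢ (r, xyx, Z) ⊢ (p, yx, BBZ) ⊢ (r, x, BZ) ⊢ (q, ε, BBZ)
All input consumed in state q with stack BBZ.

BBZ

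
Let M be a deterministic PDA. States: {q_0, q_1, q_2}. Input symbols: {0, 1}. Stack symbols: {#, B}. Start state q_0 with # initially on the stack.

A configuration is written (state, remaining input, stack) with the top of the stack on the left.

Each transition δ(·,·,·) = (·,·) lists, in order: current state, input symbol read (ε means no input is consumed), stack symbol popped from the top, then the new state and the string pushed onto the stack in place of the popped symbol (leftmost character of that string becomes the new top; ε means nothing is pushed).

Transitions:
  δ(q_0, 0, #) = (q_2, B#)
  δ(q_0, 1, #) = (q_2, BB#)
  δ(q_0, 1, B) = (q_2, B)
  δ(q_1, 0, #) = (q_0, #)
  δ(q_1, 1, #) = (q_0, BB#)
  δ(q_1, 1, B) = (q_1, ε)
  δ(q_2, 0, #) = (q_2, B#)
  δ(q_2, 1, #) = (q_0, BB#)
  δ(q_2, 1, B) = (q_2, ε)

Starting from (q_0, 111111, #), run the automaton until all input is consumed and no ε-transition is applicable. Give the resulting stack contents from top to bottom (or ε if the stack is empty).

(q_0, 111111, #)
  read 1, top #: go to q_2, push BB# → (q_2, 11111, BB#)
  read 1, top B: go to q_2, push ε → (q_2, 1111, B#)
  read 1, top B: go to q_2, push ε → (q_2, 111, #)
  read 1, top #: go to q_0, push BB# → (q_0, 11, BB#)
  read 1, top B: go to q_2, push B → (q_2, 1, BB#)
  read 1, top B: go to q_2, push ε → (q_2, ε, B#)
All input consumed in state q_2 with stack B#.

B#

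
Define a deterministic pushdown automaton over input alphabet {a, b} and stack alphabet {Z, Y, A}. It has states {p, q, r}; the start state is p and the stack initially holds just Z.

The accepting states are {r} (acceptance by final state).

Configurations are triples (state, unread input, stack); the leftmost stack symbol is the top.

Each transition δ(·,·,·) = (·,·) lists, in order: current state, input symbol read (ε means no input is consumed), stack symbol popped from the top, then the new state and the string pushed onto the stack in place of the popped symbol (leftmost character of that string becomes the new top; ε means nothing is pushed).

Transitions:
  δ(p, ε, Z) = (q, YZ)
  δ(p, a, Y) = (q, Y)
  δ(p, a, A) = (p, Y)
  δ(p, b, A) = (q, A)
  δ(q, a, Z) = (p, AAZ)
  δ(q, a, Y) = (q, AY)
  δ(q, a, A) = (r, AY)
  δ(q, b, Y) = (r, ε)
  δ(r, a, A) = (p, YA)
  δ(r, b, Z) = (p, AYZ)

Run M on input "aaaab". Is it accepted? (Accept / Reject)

(p, aaaab, Z) ⊢ (q, aaaab, YZ) ⊢ (q, aaab, AYZ) ⊢ (r, aab, AYYZ) ⊢ (p, ab, YAYYZ) ⊢ (q, b, YAYYZ) ⊢ (r, ε, AYYZ)
All input consumed; state r ∈ F.

Accept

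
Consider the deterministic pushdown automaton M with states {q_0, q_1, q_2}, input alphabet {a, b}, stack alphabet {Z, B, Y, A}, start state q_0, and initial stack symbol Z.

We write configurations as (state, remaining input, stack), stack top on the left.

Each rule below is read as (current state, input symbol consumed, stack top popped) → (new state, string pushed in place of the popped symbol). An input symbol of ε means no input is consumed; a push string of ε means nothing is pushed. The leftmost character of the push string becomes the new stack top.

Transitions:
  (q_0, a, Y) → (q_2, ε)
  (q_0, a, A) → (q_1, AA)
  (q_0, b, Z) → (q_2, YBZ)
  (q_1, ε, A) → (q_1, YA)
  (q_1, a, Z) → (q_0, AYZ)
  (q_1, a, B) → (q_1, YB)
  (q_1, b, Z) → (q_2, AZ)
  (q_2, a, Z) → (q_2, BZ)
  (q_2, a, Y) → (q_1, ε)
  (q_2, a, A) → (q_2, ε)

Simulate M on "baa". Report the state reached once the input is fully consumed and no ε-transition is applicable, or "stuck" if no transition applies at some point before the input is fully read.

q_1

(q_0, baa, Z)
  read b, top Z: go to q_2, push YBZ → (q_2, aa, YBZ)
  read a, top Y: go to q_1, push ε → (q_1, a, BZ)
  read a, top B: go to q_1, push YB → (q_1, ε, YBZ)
All input consumed; M is in state q_1.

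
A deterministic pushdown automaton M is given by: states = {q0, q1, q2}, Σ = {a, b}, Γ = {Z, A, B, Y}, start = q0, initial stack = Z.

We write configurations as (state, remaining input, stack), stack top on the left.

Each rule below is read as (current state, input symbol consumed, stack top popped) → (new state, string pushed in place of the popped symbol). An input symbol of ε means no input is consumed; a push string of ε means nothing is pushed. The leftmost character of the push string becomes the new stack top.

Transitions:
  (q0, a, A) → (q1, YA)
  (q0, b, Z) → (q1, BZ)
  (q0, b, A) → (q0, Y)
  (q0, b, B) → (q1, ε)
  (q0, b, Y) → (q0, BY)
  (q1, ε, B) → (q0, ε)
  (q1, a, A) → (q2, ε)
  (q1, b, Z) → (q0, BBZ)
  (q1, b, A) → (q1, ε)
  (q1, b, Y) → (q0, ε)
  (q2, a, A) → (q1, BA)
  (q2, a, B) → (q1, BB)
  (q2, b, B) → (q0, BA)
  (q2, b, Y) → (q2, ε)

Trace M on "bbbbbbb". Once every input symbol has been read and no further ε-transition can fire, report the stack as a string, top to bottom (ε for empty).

Z

(q0, bbbbbbb, Z)
  read b, top Z: go to q1, push BZ → (q1, bbbbbb, BZ)
  ε-move, top B: go to q0, push ε → (q0, bbbbbb, Z)
  read b, top Z: go to q1, push BZ → (q1, bbbbb, BZ)
  ε-move, top B: go to q0, push ε → (q0, bbbbb, Z)
  read b, top Z: go to q1, push BZ → (q1, bbbb, BZ)
  ε-move, top B: go to q0, push ε → (q0, bbbb, Z)
  read b, top Z: go to q1, push BZ → (q1, bbb, BZ)
  ε-move, top B: go to q0, push ε → (q0, bbb, Z)
  read b, top Z: go to q1, push BZ → (q1, bb, BZ)
  ε-move, top B: go to q0, push ε → (q0, bb, Z)
  read b, top Z: go to q1, push BZ → (q1, b, BZ)
  ε-move, top B: go to q0, push ε → (q0, b, Z)
  read b, top Z: go to q1, push BZ → (q1, ε, BZ)
  ε-move, top B: go to q0, push ε → (q0, ε, Z)
All input consumed in state q0 with stack Z.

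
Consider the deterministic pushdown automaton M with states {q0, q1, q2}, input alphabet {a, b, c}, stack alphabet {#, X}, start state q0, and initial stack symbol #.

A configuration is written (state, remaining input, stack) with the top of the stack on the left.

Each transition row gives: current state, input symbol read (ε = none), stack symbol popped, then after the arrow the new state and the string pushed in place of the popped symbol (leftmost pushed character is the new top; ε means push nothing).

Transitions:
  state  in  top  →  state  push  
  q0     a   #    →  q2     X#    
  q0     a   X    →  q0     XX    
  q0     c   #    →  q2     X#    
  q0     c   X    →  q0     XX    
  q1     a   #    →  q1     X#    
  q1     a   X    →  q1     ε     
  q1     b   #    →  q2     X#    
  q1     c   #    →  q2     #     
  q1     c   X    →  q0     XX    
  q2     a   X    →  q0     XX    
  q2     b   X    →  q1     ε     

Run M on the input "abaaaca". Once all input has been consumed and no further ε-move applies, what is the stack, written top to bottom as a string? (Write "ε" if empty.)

(q0, abaaaca, #)
  read a, top #: go to q2, push X# → (q2, baaaca, X#)
  read b, top X: go to q1, push ε → (q1, aaaca, #)
  read a, top #: go to q1, push X# → (q1, aaca, X#)
  read a, top X: go to q1, push ε → (q1, aca, #)
  read a, top #: go to q1, push X# → (q1, ca, X#)
  read c, top X: go to q0, push XX → (q0, a, XX#)
  read a, top X: go to q0, push XX → (q0, ε, XXX#)
All input consumed in state q0 with stack XXX#.

XXX#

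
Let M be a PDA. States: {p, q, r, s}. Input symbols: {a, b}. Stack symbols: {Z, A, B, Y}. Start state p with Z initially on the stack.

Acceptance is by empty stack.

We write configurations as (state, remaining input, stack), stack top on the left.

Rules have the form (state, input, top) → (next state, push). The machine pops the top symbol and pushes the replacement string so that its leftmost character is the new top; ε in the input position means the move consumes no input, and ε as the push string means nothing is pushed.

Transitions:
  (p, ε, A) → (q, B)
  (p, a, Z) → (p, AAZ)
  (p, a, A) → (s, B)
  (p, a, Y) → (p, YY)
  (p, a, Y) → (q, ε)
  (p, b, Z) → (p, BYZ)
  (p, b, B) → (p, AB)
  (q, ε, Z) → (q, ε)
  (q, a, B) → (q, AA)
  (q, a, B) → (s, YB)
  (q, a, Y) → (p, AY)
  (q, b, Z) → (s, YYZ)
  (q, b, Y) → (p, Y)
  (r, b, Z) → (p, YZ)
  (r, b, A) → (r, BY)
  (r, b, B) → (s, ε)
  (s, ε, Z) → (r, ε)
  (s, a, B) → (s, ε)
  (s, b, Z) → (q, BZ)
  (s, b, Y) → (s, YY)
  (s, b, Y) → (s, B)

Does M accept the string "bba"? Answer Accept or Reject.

No computation consumes all input and empties the stack.

Reject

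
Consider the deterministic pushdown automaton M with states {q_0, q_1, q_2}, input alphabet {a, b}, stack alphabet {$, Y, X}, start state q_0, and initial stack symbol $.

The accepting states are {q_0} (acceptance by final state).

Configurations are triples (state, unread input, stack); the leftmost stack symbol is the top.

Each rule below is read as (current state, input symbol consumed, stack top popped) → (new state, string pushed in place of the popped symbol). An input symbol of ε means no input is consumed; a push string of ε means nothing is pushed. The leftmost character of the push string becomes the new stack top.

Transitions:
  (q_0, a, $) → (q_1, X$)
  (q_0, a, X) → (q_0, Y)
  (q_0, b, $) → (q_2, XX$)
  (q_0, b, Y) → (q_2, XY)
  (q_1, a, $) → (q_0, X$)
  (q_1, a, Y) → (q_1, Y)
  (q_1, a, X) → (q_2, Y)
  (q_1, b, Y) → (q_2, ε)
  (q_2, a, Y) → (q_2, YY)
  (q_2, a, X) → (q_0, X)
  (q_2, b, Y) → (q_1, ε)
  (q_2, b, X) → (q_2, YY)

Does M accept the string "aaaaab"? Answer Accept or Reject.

Reject

(q_0, aaaaab, $) ⊢ (q_1, aaaab, X$) ⊢ (q_2, aaab, Y$) ⊢ (q_2, aab, YY$) ⊢ (q_2, ab, YYY$) ⊢ (q_2, b, YYYY$) ⊢ (q_1, ε, YYY$)
All input consumed; state q_1 ∉ F and no further ε-move applies.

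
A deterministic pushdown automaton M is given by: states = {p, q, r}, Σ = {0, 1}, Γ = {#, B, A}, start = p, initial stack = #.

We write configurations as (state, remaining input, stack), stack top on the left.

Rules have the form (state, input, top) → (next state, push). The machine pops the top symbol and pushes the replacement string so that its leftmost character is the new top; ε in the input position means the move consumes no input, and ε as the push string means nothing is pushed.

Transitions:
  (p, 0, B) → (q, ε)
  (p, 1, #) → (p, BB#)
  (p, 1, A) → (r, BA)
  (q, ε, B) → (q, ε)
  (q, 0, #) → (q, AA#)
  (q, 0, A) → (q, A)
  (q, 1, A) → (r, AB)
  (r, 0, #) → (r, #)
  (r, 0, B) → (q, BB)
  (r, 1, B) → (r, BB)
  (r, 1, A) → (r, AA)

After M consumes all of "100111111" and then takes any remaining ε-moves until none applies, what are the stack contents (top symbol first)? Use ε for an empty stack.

(p, 100111111, #)
  read 1, top #: go to p, push BB# → (p, 00111111, BB#)
  read 0, top B: go to q, push ε → (q, 0111111, B#)
  ε-move, top B: go to q, push ε → (q, 0111111, #)
  read 0, top #: go to q, push AA# → (q, 111111, AA#)
  read 1, top A: go to r, push AB → (r, 11111, ABA#)
  read 1, top A: go to r, push AA → (r, 1111, AABA#)
  read 1, top A: go to r, push AA → (r, 111, AAABA#)
  read 1, top A: go to r, push AA → (r, 11, AAAABA#)
  read 1, top A: go to r, push AA → (r, 1, AAAAABA#)
  read 1, top A: go to r, push AA → (r, ε, AAAAAABA#)
All input consumed in state r with stack AAAAAABA#.

AAAAAABA#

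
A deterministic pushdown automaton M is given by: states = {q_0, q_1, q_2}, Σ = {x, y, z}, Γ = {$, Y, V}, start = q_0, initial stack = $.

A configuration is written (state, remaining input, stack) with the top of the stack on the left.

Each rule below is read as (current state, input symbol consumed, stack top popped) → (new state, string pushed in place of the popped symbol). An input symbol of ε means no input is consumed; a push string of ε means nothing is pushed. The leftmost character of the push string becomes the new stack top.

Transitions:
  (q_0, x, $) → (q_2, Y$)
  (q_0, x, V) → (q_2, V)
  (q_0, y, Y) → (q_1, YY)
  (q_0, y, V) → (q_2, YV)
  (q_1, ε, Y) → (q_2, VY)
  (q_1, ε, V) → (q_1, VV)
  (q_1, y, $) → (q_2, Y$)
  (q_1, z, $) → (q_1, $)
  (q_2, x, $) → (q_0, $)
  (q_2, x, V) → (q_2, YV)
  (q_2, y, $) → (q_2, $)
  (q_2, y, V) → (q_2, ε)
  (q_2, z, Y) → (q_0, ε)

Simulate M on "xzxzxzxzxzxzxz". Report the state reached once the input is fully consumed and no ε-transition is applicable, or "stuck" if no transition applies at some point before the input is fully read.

(q_0, xzxzxzxzxzxzxz, $)
  read x, top $: go to q_2, push Y$ → (q_2, zxzxzxzxzxzxz, Y$)
  read z, top Y: go to q_0, push ε → (q_0, xzxzxzxzxzxz, $)
  read x, top $: go to q_2, push Y$ → (q_2, zxzxzxzxzxz, Y$)
  read z, top Y: go to q_0, push ε → (q_0, xzxzxzxzxz, $)
  read x, top $: go to q_2, push Y$ → (q_2, zxzxzxzxz, Y$)
  read z, top Y: go to q_0, push ε → (q_0, xzxzxzxz, $)
  read x, top $: go to q_2, push Y$ → (q_2, zxzxzxz, Y$)
  read z, top Y: go to q_0, push ε → (q_0, xzxzxz, $)
  read x, top $: go to q_2, push Y$ → (q_2, zxzxz, Y$)
  read z, top Y: go to q_0, push ε → (q_0, xzxz, $)
  read x, top $: go to q_2, push Y$ → (q_2, zxz, Y$)
  read z, top Y: go to q_0, push ε → (q_0, xz, $)
  read x, top $: go to q_2, push Y$ → (q_2, z, Y$)
  read z, top Y: go to q_0, push ε → (q_0, ε, $)
All input consumed; M is in state q_0.

q_0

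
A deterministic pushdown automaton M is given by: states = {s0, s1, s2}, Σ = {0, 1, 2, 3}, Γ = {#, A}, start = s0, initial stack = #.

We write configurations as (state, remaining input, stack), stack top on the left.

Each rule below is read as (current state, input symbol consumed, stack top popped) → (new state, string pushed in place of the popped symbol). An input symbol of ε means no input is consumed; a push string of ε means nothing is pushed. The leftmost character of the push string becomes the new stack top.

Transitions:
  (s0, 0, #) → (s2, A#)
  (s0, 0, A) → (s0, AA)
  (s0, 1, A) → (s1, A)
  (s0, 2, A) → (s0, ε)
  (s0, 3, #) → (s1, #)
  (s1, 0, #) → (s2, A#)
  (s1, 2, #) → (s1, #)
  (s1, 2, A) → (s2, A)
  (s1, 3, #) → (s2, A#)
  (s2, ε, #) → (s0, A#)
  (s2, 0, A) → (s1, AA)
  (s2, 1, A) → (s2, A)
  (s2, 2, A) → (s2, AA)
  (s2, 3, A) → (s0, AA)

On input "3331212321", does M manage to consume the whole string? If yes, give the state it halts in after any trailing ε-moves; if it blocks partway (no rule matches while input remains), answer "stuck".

(s0, 3331212321, #)
  read 3, top #: go to s1, push # → (s1, 331212321, #)
  read 3, top #: go to s2, push A# → (s2, 31212321, A#)
  read 3, top A: go to s0, push AA → (s0, 1212321, AA#)
  read 1, top A: go to s1, push A → (s1, 212321, AA#)
  read 2, top A: go to s2, push A → (s2, 12321, AA#)
  read 1, top A: go to s2, push A → (s2, 2321, AA#)
  read 2, top A: go to s2, push AA → (s2, 321, AAA#)
  read 3, top A: go to s0, push AA → (s0, 21, AAAA#)
  read 2, top A: go to s0, push ε → (s0, 1, AAA#)
  read 1, top A: go to s1, push A → (s1, ε, AAA#)
All input consumed; M is in state s1.

s1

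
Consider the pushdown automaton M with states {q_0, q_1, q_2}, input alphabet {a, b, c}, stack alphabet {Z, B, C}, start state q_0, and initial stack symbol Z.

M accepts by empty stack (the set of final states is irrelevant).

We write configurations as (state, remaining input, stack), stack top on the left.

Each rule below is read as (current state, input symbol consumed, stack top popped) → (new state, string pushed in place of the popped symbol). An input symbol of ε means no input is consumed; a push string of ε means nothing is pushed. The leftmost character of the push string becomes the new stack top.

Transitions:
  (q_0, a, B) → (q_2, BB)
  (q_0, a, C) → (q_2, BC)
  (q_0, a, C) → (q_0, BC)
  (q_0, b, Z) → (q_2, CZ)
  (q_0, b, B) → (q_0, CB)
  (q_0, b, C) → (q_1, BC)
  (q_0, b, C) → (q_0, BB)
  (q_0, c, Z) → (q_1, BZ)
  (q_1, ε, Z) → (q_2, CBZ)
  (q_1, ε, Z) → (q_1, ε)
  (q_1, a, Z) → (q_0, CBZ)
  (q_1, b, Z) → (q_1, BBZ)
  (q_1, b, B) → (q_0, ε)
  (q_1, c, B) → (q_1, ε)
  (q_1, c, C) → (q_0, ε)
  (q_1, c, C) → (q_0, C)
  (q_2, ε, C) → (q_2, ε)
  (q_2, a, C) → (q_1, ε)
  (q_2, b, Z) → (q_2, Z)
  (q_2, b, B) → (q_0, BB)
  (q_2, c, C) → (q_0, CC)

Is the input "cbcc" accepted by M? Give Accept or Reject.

Accept

One accepting computation: (q_0, cbcc, Z) ⊢ (q_1, bcc, BZ) ⊢ (q_0, cc, Z) ⊢ (q_1, c, BZ) ⊢ (q_1, ε, Z) ⊢ (q_1, ε, ε)
All input consumed and the stack is empty.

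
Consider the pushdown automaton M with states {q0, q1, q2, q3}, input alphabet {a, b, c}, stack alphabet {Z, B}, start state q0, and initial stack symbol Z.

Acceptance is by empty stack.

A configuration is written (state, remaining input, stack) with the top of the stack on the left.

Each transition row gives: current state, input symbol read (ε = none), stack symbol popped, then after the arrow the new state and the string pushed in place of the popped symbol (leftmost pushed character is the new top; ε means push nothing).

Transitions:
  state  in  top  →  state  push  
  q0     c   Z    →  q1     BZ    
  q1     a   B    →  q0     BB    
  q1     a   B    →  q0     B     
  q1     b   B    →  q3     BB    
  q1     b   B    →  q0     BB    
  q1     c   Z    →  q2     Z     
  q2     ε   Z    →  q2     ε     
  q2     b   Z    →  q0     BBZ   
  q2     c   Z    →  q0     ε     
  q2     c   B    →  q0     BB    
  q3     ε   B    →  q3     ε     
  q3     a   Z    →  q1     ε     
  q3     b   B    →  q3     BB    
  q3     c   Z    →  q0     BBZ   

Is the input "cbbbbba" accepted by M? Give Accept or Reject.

Accept

One accepting computation: (q0, cbbbbba, Z) ⊢ (q1, bbbbba, BZ) ⊢ (q3, bbbba, BBZ) ⊢ (q3, bbbba, BZ) ⊢ (q3, bbba, BBZ) ⊢ (q3, bbba, BZ) ⊢ (q3, bba, BBZ) ⊢ (q3, bba, BZ) ⊢ (q3, ba, BBZ) ⊢ (q3, ba, BZ) ⊢ (q3, a, BBZ) ⊢ (q3, a, BZ) ⊢ (q3, a, Z) ⊢ (q1, ε, ε)
All input consumed and the stack is empty.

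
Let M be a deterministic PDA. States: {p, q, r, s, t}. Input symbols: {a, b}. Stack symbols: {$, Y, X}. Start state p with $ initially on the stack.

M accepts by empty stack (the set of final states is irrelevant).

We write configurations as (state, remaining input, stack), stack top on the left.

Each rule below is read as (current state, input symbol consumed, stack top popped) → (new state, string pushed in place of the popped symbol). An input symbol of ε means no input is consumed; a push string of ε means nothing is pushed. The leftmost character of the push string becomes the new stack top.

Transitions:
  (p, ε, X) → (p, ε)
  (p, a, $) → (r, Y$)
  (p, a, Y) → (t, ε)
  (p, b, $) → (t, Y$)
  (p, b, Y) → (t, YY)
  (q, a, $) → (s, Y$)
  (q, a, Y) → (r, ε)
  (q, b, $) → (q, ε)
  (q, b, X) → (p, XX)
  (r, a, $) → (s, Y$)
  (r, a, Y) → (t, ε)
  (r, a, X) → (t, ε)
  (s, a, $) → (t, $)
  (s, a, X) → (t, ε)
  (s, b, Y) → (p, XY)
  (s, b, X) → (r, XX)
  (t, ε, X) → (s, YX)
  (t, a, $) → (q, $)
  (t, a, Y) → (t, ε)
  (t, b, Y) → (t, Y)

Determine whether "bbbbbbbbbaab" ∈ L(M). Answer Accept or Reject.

Accept

(p, bbbbbbbbbaab, $)
  read b, top $: go to t, push Y$ → (t, bbbbbbbbaab, Y$)
  read b, top Y: go to t, push Y → (t, bbbbbbbaab, Y$)
  read b, top Y: go to t, push Y → (t, bbbbbbaab, Y$)
  read b, top Y: go to t, push Y → (t, bbbbbaab, Y$)
  read b, top Y: go to t, push Y → (t, bbbbaab, Y$)
  read b, top Y: go to t, push Y → (t, bbbaab, Y$)
  read b, top Y: go to t, push Y → (t, bbaab, Y$)
  read b, top Y: go to t, push Y → (t, baab, Y$)
  read b, top Y: go to t, push Y → (t, aab, Y$)
  read a, top Y: go to t, push ε → (t, ab, $)
  read a, top $: go to q, push $ → (q, b, $)
  read b, top $: go to q, push ε → (q, ε, ε)
All input consumed and the stack is empty.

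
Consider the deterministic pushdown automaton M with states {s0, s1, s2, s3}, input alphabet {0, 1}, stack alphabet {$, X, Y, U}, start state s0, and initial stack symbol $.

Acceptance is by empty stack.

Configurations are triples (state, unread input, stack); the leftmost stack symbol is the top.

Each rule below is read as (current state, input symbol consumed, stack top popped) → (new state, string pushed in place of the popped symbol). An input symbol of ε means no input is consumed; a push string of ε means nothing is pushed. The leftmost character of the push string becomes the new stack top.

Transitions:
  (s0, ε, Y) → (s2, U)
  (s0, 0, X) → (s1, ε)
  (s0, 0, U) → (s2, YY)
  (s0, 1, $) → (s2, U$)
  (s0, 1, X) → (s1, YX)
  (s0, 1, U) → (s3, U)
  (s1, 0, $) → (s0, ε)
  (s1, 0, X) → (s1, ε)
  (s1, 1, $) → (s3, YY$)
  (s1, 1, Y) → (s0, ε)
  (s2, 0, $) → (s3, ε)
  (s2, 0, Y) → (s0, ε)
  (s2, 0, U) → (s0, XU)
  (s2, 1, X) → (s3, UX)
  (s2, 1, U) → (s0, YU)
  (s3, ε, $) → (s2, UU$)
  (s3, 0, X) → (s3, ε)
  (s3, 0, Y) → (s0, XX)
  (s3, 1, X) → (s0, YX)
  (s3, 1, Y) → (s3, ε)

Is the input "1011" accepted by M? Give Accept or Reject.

Reject

(s0, 1011, $) ⊢ (s2, 011, U$) ⊢ (s0, 11, XU$) ⊢ (s1, 1, YXU$) ⊢ (s0, ε, XU$)
All input consumed; stack is XU$, not empty, and no further ε-move applies.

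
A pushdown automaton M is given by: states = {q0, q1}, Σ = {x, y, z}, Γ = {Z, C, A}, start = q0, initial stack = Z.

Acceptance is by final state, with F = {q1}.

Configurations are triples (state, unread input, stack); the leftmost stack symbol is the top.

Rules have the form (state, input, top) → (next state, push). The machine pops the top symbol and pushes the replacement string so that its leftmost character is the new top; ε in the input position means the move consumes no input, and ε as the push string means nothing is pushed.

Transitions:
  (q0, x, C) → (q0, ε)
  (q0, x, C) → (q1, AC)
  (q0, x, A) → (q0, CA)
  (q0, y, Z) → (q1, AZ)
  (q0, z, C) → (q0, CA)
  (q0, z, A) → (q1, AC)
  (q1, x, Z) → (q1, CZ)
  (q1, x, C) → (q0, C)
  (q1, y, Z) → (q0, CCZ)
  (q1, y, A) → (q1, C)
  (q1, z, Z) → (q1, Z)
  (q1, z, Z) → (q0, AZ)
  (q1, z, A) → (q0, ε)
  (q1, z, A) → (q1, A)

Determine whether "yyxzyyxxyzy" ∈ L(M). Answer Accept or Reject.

Reject

No computation consumes all input and reaches a final state.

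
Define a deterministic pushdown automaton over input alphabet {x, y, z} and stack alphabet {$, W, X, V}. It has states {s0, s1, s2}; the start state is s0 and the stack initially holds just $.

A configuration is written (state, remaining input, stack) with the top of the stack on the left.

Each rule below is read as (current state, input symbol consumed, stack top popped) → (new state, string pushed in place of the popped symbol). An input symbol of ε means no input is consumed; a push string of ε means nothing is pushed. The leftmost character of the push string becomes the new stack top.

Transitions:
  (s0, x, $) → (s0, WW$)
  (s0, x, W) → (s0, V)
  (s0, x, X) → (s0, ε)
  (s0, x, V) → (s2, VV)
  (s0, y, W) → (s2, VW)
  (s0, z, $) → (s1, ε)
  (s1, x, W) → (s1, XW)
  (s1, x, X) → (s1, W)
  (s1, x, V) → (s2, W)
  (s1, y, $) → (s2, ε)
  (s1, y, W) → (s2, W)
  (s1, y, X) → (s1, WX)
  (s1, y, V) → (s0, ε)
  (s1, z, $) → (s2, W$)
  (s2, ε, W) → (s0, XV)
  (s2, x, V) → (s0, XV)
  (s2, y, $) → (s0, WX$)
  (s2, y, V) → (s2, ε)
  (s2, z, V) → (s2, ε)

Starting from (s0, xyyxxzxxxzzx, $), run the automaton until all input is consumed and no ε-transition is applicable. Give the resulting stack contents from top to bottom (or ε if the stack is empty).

(s0, xyyxxzxxxzzx, $) ⊢ (s0, yyxxzxxxzzx, WW$) ⊢ (s2, yxxzxxxzzx, VWW$) ⊢ (s2, xxzxxxzzx, WW$) ⊢ (s0, xxzxxxzzx, XVW$) ⊢ (s0, xzxxxzzx, VW$) ⊢ (s2, zxxxzzx, VVW$) ⊢ (s2, xxxzzx, VW$) ⊢ (s0, xxzzx, XVW$) ⊢ (s0, xzzx, VW$) ⊢ (s2, zzx, VVW$) ⊢ (s2, zx, VW$) ⊢ (s2, x, W$) ⊢ (s0, x, XV$) ⊢ (s0, ε, V$)
All input consumed in state s0 with stack V$.

V$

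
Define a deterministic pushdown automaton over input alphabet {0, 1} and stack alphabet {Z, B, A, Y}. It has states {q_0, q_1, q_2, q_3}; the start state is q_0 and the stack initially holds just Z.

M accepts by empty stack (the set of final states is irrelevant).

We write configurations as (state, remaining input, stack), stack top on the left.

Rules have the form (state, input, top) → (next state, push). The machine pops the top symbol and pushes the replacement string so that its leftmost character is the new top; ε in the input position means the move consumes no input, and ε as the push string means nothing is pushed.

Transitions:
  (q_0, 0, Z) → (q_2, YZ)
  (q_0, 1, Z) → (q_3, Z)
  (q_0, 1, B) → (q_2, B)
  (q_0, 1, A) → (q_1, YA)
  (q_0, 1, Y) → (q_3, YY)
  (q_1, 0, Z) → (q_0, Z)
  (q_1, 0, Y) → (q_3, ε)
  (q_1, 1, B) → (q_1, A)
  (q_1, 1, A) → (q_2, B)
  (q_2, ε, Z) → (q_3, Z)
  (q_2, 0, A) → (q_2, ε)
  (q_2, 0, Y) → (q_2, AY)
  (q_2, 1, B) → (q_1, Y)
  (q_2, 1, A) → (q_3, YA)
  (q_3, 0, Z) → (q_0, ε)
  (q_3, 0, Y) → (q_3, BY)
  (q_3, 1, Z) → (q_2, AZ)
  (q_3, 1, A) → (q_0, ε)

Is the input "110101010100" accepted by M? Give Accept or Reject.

Accept

(q_0, 110101010100, Z) ⊢ (q_3, 10101010100, Z) ⊢ (q_2, 0101010100, AZ) ⊢ (q_2, 101010100, Z) ⊢ (q_3, 101010100, Z) ⊢ (q_2, 01010100, AZ) ⊢ (q_2, 1010100, Z) ⊢ (q_3, 1010100, Z) ⊢ (q_2, 010100, AZ) ⊢ (q_2, 10100, Z) ⊢ (q_3, 10100, Z) ⊢ (q_2, 0100, AZ) ⊢ (q_2, 100, Z) ⊢ (q_3, 100, Z) ⊢ (q_2, 00, AZ) ⊢ (q_2, 0, Z) ⊢ (q_3, 0, Z) ⊢ (q_0, ε, ε)
All input consumed and the stack is empty.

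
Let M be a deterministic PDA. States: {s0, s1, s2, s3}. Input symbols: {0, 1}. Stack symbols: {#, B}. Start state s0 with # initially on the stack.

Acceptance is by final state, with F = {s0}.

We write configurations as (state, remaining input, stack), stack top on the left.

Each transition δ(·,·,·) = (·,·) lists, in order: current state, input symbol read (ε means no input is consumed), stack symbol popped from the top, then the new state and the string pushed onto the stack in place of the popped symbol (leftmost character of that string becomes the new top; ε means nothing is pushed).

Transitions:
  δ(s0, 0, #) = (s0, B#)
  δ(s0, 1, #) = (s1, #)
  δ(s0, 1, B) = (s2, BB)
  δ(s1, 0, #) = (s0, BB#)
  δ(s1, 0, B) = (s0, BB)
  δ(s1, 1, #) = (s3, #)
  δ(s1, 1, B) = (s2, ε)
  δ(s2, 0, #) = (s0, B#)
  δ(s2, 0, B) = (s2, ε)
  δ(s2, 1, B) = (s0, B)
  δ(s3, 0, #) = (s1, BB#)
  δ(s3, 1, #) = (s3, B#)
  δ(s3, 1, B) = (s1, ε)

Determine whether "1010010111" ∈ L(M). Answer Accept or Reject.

Reject

(s0, 1010010111, #)
  read 1, top #: go to s1, push # → (s1, 010010111, #)
  read 0, top #: go to s0, push BB# → (s0, 10010111, BB#)
  read 1, top B: go to s2, push BB → (s2, 0010111, BBB#)
  read 0, top B: go to s2, push ε → (s2, 010111, BB#)
  read 0, top B: go to s2, push ε → (s2, 10111, B#)
  read 1, top B: go to s0, push B → (s0, 0111, B#)
No transition applies at (s0, 0111, B#); input not fully consumed.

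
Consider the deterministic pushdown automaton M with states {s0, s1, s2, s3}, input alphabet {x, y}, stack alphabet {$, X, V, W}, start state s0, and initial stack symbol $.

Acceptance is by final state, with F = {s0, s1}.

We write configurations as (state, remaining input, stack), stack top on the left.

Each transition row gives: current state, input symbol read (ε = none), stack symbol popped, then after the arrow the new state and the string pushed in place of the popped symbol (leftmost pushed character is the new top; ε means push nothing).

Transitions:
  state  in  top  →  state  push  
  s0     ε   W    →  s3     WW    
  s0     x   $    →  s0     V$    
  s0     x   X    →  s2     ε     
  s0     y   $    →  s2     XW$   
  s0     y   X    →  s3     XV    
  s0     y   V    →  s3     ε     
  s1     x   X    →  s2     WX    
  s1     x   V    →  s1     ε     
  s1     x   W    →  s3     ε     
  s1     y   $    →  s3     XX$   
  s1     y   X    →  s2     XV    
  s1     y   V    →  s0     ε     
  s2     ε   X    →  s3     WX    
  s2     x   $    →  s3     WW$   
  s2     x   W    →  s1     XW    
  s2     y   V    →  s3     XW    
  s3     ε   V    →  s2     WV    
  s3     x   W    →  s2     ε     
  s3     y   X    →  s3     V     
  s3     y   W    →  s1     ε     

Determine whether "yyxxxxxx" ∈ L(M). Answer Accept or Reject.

(s0, yyxxxxxx, $)
  read y, top $: go to s2, push XW$ → (s2, yxxxxxx, XW$)
  ε-move, top X: go to s3, push WX → (s3, yxxxxxx, WXW$)
  read y, top W: go to s1, push ε → (s1, xxxxxx, XW$)
  read x, top X: go to s2, push WX → (s2, xxxxx, WXW$)
  read x, top W: go to s1, push XW → (s1, xxxx, XWXW$)
  read x, top X: go to s2, push WX → (s2, xxx, WXWXW$)
  read x, top W: go to s1, push XW → (s1, xx, XWXWXW$)
  read x, top X: go to s2, push WX → (s2, x, WXWXWXW$)
  read x, top W: go to s1, push XW → (s1, ε, XWXWXWXW$)
All input consumed; state s1 ∈ F.

Accept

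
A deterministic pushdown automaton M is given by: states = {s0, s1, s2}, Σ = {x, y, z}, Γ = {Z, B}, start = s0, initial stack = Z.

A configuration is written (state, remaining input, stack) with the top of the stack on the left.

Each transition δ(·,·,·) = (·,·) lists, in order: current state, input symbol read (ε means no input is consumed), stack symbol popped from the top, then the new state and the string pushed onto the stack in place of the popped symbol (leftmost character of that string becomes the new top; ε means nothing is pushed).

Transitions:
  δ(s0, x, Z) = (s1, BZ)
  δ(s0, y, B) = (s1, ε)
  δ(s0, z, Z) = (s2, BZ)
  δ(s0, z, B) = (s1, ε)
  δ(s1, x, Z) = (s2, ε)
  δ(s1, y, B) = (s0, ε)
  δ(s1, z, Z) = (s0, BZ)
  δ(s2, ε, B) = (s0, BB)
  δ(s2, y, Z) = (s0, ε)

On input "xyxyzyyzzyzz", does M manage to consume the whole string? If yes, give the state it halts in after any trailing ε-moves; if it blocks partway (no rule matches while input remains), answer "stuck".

s1

(s0, xyxyzyyzzyzz, Z)
  read x, top Z: go to s1, push BZ → (s1, yxyzyyzzyzz, BZ)
  read y, top B: go to s0, push ε → (s0, xyzyyzzyzz, Z)
  read x, top Z: go to s1, push BZ → (s1, yzyyzzyzz, BZ)
  read y, top B: go to s0, push ε → (s0, zyyzzyzz, Z)
  read z, top Z: go to s2, push BZ → (s2, yyzzyzz, BZ)
  ε-move, top B: go to s0, push BB → (s0, yyzzyzz, BBZ)
  read y, top B: go to s1, push ε → (s1, yzzyzz, BZ)
  read y, top B: go to s0, push ε → (s0, zzyzz, Z)
  read z, top Z: go to s2, push BZ → (s2, zyzz, BZ)
  ε-move, top B: go to s0, push BB → (s0, zyzz, BBZ)
  read z, top B: go to s1, push ε → (s1, yzz, BZ)
  read y, top B: go to s0, push ε → (s0, zz, Z)
  read z, top Z: go to s2, push BZ → (s2, z, BZ)
  ε-move, top B: go to s0, push BB → (s0, z, BBZ)
  read z, top B: go to s1, push ε → (s1, ε, BZ)
All input consumed; M is in state s1.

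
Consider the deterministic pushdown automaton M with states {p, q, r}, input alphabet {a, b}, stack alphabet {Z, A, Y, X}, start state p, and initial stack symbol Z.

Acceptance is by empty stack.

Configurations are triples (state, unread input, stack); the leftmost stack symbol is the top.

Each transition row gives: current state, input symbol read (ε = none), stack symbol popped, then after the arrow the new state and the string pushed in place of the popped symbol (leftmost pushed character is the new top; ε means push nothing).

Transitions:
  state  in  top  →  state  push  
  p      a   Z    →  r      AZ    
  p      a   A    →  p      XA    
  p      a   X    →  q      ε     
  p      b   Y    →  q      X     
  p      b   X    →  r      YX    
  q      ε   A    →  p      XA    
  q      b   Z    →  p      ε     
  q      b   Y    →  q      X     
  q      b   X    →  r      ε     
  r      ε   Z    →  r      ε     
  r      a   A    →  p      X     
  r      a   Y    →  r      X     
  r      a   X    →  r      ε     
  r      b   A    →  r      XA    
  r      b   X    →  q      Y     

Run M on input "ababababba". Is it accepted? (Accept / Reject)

Reject

(p, ababababba, Z) ⊢ (r, babababba, AZ) ⊢ (r, abababba, XAZ) ⊢ (r, bababba, AZ) ⊢ (r, ababba, XAZ) ⊢ (r, babba, AZ) ⊢ (r, abba, XAZ) ⊢ (r, bba, AZ) ⊢ (r, ba, XAZ) ⊢ (q, a, YAZ)
No transition applies at (q, a, YAZ); input not fully consumed.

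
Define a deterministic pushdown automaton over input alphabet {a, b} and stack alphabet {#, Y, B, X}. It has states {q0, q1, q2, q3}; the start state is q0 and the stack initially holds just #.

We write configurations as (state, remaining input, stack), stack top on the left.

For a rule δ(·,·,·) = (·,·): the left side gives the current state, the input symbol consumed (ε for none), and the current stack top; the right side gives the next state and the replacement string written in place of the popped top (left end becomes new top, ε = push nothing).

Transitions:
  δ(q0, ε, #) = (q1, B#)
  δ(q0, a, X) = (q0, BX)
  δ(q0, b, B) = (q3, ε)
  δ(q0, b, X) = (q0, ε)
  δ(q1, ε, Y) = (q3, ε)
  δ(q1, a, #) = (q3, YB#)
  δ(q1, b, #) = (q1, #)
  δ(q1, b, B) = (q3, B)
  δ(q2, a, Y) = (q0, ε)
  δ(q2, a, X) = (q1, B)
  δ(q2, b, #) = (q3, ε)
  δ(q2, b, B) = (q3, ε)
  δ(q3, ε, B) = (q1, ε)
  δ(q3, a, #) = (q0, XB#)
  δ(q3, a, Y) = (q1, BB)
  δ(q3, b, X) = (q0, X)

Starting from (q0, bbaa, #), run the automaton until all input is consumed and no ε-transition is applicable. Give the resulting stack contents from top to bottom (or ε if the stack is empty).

BBB#

(q0, bbaa, #)
  ε-move, top #: go to q1, push B# → (q1, bbaa, B#)
  read b, top B: go to q3, push B → (q3, baa, B#)
  ε-move, top B: go to q1, push ε → (q1, baa, #)
  read b, top #: go to q1, push # → (q1, aa, #)
  read a, top #: go to q3, push YB# → (q3, a, YB#)
  read a, top Y: go to q1, push BB → (q1, ε, BBB#)
All input consumed in state q1 with stack BBB#.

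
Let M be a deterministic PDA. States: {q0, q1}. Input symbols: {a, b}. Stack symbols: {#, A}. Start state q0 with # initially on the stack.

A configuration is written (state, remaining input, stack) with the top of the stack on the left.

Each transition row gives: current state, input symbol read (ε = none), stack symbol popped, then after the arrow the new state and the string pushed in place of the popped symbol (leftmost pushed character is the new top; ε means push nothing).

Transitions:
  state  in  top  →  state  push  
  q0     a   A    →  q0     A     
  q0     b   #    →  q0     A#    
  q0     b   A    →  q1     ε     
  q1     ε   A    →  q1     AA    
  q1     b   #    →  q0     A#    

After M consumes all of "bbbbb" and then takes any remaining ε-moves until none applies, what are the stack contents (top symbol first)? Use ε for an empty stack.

A#

(q0, bbbbb, #)
  read b, top #: go to q0, push A# → (q0, bbbb, A#)
  read b, top A: go to q1, push ε → (q1, bbb, #)
  read b, top #: go to q0, push A# → (q0, bb, A#)
  read b, top A: go to q1, push ε → (q1, b, #)
  read b, top #: go to q0, push A# → (q0, ε, A#)
All input consumed in state q0 with stack A#.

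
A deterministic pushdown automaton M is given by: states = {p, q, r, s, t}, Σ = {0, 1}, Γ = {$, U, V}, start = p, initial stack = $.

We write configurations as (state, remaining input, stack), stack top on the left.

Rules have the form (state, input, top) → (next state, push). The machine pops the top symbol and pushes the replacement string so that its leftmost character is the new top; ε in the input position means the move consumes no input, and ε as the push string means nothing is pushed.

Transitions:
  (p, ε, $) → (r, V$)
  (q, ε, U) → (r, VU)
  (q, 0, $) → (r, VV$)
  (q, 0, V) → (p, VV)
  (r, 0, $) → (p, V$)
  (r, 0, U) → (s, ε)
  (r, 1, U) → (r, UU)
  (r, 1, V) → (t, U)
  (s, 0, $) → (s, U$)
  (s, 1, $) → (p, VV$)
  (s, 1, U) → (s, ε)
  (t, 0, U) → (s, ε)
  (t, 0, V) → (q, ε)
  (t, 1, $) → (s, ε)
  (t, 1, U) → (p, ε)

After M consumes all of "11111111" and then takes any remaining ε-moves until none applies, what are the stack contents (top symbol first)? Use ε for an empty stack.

(p, 11111111, $) ⊢ (r, 11111111, V$) ⊢ (t, 1111111, U$) ⊢ (p, 111111, $) ⊢ (r, 111111, V$) ⊢ (t, 11111, U$) ⊢ (p, 1111, $) ⊢ (r, 1111, V$) ⊢ (t, 111, U$) ⊢ (p, 11, $) ⊢ (r, 11, V$) ⊢ (t, 1, U$) ⊢ (p, ε, $) ⊢ (r, ε, V$)
All input consumed in state r with stack V$.

V$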